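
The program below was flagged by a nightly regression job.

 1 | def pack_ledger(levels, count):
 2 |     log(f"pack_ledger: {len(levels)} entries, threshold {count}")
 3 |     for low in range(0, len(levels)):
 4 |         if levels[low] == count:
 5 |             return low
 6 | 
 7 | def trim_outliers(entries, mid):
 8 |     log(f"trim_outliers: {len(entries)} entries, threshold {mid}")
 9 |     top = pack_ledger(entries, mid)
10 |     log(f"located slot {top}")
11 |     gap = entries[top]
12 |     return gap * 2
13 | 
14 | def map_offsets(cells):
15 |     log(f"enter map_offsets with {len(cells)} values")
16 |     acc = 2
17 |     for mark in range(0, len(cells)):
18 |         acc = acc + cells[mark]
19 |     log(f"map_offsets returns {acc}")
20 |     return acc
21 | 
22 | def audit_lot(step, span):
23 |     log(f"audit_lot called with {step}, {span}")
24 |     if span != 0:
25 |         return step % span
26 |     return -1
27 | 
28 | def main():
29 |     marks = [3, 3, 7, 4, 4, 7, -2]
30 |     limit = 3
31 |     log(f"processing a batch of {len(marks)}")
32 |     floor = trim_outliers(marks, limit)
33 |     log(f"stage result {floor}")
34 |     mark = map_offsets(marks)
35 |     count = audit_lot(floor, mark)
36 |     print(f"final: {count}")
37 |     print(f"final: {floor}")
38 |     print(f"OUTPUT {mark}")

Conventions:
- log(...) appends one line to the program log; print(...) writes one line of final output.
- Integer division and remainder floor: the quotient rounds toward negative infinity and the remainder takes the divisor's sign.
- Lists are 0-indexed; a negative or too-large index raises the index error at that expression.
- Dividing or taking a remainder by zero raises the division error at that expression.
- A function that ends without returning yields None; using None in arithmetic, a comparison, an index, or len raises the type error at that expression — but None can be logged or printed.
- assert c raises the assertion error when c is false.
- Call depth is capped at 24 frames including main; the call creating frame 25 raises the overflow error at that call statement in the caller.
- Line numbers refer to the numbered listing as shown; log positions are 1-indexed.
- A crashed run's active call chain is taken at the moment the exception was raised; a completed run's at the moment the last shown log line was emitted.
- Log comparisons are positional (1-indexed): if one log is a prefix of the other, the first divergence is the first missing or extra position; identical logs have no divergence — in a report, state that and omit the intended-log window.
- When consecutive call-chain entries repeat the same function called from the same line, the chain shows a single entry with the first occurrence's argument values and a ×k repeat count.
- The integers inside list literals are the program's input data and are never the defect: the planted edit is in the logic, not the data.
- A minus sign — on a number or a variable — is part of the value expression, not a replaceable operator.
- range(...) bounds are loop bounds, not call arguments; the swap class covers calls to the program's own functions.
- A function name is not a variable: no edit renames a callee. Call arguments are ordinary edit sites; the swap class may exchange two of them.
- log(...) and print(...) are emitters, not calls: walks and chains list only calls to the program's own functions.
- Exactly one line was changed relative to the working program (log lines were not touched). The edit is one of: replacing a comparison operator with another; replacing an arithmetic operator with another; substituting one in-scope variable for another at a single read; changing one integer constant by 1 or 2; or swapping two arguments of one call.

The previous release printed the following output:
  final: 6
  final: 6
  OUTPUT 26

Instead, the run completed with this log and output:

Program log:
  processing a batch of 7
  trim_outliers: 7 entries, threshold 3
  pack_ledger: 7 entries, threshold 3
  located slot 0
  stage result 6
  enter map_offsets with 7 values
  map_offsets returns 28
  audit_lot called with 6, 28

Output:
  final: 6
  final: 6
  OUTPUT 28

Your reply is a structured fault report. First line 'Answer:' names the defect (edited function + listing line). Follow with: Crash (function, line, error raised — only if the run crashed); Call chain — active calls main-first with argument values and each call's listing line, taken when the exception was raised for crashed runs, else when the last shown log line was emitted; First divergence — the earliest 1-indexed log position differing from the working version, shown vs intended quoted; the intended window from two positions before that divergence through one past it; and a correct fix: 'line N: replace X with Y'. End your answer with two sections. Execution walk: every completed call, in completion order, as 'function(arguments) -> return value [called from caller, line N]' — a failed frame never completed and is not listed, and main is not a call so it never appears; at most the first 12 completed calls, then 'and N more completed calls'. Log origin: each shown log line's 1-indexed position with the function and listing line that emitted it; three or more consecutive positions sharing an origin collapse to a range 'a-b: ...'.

Answer: the defect is in map_offsets at line 16.
Key fact: Everything matches until log position 7, which reads 'map_offsets returns 28' in place of 'map_offsets returns 26'.
Call chain: main -> audit_lot(6, 28) (called at line 35).
First divergence: position 7 — the shown line 'map_offsets returns 28' should read 'map_offsets returns 26'.
Intended log window:
  5: stage result 6
  6: enter map_offsets with 7 values
  7: map_offsets returns 26
  8: audit_lot called with 6, 26
Execution walk:
  pack_ledger([3, 3, 7, 4, 4, 7, -2], 3) -> 0  [called from trim_outliers, line 9]
  trim_outliers([3, 3, 7, 4, 4, 7, -2], 3) -> 6  [called from main, line 32]
  map_offsets([3, 3, 7, 4, 4, 7, -2]) -> 28  [called from main, line 34]
  audit_lot(6, 28) -> 6  [called from main, line 35]
Log origin:
  1 — main, line 31
  2 — trim_outliers, line 8
  3 — pack_ledger, line 2
  4 — trim_outliers, line 10
  5 — main, line 33
  6 — map_offsets, line 15
  7 — map_offsets, line 19
  8 — audit_lot, line 23
A correct fix: line 16: replace `2` with `0`.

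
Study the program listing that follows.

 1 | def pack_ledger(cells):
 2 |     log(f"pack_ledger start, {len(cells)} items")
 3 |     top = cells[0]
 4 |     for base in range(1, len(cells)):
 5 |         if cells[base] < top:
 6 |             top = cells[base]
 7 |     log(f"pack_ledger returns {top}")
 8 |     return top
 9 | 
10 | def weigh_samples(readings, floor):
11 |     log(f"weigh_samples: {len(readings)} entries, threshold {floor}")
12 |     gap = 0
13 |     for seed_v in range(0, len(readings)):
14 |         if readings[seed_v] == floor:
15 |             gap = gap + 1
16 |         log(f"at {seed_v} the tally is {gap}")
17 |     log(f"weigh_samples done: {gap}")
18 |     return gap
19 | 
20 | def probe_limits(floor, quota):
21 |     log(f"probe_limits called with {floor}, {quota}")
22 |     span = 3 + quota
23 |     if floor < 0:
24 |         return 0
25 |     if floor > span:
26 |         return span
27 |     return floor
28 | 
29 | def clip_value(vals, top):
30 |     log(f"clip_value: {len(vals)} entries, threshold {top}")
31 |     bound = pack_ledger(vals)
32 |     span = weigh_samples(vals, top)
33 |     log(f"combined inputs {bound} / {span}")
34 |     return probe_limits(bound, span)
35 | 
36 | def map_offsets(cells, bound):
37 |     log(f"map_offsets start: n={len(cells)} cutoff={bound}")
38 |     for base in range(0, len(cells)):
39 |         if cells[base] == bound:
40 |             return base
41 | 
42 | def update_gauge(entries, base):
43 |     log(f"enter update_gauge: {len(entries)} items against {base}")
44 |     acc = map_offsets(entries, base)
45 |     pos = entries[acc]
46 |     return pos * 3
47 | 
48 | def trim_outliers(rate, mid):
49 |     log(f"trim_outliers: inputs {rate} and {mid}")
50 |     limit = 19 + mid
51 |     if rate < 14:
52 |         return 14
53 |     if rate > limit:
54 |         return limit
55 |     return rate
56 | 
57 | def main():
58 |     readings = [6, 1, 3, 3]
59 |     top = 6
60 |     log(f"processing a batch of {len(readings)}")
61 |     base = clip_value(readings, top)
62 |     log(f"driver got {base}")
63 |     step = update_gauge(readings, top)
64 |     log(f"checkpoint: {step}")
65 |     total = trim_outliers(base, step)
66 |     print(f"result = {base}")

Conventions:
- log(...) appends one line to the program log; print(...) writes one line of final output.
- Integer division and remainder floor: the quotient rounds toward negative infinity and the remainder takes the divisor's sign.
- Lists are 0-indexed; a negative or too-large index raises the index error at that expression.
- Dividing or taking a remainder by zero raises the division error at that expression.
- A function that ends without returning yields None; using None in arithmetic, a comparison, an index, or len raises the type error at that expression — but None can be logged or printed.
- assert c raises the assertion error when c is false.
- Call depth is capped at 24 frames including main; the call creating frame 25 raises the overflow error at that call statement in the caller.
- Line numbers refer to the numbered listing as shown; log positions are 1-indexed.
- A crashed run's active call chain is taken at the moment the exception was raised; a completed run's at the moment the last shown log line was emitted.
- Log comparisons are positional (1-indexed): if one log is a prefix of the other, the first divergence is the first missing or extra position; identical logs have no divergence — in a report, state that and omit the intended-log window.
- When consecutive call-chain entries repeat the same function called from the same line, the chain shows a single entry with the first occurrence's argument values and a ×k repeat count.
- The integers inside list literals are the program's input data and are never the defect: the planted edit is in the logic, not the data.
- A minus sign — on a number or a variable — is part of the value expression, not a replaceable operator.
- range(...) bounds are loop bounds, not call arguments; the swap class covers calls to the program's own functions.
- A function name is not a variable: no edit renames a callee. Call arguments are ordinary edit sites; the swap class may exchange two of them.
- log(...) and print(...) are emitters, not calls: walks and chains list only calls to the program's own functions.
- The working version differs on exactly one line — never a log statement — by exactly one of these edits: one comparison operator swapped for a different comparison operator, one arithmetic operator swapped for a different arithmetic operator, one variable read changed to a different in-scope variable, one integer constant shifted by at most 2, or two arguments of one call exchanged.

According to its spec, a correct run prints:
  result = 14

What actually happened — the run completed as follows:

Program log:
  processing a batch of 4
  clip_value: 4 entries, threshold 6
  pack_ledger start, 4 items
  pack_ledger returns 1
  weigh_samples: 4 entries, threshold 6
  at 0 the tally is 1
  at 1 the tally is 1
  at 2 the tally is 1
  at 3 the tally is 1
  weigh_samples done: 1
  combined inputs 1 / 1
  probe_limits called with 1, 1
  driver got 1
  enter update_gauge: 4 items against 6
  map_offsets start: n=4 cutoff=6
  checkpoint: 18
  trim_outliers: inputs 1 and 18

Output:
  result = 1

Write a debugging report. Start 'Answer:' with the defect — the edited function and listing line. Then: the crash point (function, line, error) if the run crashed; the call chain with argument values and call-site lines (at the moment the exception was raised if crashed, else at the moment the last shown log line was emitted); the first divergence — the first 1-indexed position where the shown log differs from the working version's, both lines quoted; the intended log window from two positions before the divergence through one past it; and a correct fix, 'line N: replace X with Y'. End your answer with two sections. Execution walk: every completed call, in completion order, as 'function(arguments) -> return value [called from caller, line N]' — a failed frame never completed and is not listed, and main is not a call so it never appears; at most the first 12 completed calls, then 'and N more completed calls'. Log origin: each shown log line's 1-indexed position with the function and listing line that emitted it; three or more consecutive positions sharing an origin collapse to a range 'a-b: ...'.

Answer: the defect is in main at line 66.
Key fact: Every logged value matches the working version; the printed result is what differs.
Call chain: main -> trim_outliers(1, 18) (called at line 65).
First divergence: none; the two logs match at every position.
Execution walk:
  pack_ledger([6, 1, 3, 3]) -> 1  [called from clip_value, line 31]
  weigh_samples([6, 1, 3, 3], 6) -> 1  [called from clip_value, line 32]
  probe_limits(1, 1) -> 1  [called from clip_value, line 34]
  clip_value([6, 1, 3, 3], 6) -> 1  [called from main, line 61]
  map_offsets([6, 1, 3, 3], 6) -> 0  [called from update_gauge, line 44]
  update_gauge([6, 1, 3, 3], 6) -> 18  [called from main, line 63]
  trim_outliers(1, 18) -> 14  [called from main, line 65]
Origin of each log line:
  1: emitted by main (line 60)
  2: emitted by clip_value (line 30)
  3: emitted by pack_ledger (line 2)
  4: emitted by pack_ledger (line 7)
  5: emitted by weigh_samples (line 11)
  6-9: emitted by weigh_samples (line 16)
  10: emitted by weigh_samples (line 17)
  11: emitted by clip_value (line 33)
  12: emitted by probe_limits (line 21)
  13: emitted by main (line 62)
  14: emitted by update_gauge (line 43)
  15: emitted by map_offsets (line 37)
  16: emitted by main (line 64)
  17: emitted by trim_outliers (line 49)
A correct fix: line 66: replace `base` with `total`.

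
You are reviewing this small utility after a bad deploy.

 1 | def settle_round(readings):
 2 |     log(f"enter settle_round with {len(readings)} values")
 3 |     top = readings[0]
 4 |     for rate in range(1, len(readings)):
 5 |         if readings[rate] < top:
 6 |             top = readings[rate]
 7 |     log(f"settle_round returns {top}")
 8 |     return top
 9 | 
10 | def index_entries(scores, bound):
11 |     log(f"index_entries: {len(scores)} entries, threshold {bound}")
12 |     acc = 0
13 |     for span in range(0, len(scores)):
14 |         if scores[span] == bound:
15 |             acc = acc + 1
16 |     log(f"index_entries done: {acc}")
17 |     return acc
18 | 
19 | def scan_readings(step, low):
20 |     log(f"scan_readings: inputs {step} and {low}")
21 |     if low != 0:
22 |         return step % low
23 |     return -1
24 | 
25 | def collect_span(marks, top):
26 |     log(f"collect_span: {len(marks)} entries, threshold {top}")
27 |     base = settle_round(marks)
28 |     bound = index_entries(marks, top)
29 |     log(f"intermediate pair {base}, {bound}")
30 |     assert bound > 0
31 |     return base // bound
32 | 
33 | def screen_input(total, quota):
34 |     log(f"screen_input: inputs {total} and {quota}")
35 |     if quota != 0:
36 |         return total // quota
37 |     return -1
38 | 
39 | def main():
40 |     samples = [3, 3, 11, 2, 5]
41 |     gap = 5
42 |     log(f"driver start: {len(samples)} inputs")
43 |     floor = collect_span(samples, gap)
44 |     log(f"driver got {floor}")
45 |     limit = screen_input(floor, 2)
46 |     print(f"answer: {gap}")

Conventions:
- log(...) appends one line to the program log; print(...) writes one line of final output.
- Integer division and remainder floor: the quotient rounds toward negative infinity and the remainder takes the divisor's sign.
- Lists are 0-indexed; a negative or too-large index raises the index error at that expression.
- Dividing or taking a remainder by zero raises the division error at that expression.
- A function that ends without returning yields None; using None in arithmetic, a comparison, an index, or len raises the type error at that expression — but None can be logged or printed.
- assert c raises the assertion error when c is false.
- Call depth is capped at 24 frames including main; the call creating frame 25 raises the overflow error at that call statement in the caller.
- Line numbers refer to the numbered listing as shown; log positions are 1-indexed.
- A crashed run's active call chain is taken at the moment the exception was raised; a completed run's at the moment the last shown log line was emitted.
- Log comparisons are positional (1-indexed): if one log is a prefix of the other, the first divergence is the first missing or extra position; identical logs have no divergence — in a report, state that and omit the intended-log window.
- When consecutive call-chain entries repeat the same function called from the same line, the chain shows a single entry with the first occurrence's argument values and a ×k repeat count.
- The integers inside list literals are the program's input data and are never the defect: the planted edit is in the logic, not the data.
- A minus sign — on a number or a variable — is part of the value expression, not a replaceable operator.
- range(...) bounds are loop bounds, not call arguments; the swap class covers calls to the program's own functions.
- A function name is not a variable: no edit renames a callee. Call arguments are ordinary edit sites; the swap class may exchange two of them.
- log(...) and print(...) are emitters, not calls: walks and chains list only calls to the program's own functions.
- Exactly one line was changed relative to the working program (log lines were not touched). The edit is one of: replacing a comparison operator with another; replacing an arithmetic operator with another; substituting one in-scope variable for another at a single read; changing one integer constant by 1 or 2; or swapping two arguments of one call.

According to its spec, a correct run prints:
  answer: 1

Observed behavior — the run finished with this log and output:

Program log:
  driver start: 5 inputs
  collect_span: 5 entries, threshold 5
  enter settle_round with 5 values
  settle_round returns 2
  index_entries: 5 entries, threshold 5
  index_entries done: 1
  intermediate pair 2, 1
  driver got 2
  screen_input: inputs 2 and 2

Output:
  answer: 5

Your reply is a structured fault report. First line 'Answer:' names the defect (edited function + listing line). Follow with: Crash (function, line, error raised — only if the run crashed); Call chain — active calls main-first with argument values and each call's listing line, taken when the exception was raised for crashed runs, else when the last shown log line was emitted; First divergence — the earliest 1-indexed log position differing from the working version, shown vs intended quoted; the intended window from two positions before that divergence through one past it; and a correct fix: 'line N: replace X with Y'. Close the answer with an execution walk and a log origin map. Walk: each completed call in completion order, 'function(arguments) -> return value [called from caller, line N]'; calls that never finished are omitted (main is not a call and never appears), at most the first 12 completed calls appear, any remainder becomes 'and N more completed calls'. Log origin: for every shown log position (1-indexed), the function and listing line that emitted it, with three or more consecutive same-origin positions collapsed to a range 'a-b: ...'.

Answer: the defect is in main at line 46.
Key fact: Log streams are identical — the defect surfaces only in the printed output.
Call chain: main -> screen_input(2, 2) (called at line 45).
First divergence: none (the log streams are identical).
Execution walk:
  settle_round([3, 3, 11, 2, 5]) -> 2  [called from collect_span, line 27]
  index_entries([3, 3, 11, 2, 5], 5) -> 1  [called from collect_span, line 28]
  collect_span([3, 3, 11, 2, 5], 5) -> 2  [called from main, line 43]
  screen_input(2, 2) -> 1  [called from main, line 45]
Origin of each log line:
  1: emitted by main (line 42)
  2: emitted by collect_span (line 26)
  3: emitted by settle_round (line 2)
  4: emitted by settle_round (line 7)
  5: emitted by index_entries (line 11)
  6: emitted by index_entries (line 16)
  7: emitted by collect_span (line 29)
  8: emitted by main (line 44)
  9: emitted by screen_input (line 34)
A correct fix: line 46: replace `gap` with `limit`.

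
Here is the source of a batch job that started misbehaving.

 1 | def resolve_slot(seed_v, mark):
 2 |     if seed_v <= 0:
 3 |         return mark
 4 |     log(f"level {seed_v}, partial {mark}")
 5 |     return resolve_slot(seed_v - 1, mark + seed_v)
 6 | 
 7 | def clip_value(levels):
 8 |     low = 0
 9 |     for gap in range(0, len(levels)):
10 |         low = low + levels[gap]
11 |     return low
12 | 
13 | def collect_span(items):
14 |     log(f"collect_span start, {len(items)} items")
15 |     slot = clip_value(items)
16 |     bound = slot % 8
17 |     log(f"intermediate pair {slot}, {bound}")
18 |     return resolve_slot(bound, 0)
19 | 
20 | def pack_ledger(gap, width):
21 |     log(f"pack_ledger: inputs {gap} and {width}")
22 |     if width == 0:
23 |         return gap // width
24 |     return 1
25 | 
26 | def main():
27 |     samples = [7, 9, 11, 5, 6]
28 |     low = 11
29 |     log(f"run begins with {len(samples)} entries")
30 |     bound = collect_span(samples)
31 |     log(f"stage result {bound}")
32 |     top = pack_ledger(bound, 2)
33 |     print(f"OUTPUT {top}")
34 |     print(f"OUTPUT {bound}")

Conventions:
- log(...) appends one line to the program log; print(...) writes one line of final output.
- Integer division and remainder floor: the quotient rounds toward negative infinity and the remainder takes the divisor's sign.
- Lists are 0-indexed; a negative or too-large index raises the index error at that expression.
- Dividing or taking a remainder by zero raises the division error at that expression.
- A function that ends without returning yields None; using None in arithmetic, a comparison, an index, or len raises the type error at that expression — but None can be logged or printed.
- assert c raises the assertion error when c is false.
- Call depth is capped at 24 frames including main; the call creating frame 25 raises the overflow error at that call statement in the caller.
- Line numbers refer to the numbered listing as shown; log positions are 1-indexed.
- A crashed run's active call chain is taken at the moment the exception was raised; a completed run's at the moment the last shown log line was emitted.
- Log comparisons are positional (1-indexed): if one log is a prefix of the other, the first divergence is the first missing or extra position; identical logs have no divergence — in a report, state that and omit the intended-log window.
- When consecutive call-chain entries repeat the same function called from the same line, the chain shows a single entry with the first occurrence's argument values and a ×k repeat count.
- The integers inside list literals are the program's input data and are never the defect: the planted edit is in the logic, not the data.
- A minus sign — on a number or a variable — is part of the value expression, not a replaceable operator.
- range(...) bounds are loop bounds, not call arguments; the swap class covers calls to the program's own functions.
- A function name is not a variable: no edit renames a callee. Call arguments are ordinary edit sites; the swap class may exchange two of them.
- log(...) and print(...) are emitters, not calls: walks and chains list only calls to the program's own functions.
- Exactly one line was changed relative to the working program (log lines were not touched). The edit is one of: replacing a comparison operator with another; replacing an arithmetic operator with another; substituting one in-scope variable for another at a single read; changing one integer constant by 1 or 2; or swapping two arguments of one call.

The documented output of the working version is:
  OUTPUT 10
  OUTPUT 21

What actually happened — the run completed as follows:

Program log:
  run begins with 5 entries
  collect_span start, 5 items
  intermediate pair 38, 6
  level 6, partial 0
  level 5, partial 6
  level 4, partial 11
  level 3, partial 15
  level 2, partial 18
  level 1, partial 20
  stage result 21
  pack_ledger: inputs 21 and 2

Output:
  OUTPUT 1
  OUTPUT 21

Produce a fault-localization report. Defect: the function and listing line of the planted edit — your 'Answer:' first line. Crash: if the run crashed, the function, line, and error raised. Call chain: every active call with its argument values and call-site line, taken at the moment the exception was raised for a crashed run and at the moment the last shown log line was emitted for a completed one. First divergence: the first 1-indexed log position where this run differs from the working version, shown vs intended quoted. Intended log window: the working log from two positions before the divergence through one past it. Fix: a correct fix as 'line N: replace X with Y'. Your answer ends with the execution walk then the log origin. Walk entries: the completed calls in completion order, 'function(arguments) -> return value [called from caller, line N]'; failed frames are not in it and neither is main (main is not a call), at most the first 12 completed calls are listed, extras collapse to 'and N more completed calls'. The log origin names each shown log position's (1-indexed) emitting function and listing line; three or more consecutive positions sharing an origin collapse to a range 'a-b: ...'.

Answer: the defect is in pack_ledger at line 22.
Core observation: Every logged value matches the working version; the printed result is what differs.
Call chain: main -> pack_ledger(21, 2) (called at line 32).
First divergence: none (the log streams are identical).
Execution walk:
  clip_value([7, 9, 11, 5, 6]) -> 38  [called from collect_span, line 15]
  resolve_slot(0, 21) -> 21  [called from resolve_slot, line 5]
  resolve_slot(1, 20) -> 21  [called from resolve_slot, line 5]
  resolve_slot(2, 18) -> 21  [called from resolve_slot, line 5]
  resolve_slot(3, 15) -> 21  [called from resolve_slot, line 5]
  resolve_slot(4, 11) -> 21  [called from resolve_slot, line 5]
  resolve_slot(5, 6) -> 21  [called from resolve_slot, line 5]
  resolve_slot(6, 0) -> 21  [called from collect_span, line 18]
  collect_span([7, 9, 11, 5, 6]) -> 21  [called from main, line 30]
  pack_ledger(21, 2) -> 1  [called from main, line 32]
Log line origins:
  1: logged in main at line 29
  2: logged in collect_span at line 14
  3: logged in collect_span at line 17
  4-9: logged in resolve_slot at line 4
  10: logged in main at line 31
  11: logged in pack_ledger at line 21
A correct fix: line 22: replace `==` with `!=`.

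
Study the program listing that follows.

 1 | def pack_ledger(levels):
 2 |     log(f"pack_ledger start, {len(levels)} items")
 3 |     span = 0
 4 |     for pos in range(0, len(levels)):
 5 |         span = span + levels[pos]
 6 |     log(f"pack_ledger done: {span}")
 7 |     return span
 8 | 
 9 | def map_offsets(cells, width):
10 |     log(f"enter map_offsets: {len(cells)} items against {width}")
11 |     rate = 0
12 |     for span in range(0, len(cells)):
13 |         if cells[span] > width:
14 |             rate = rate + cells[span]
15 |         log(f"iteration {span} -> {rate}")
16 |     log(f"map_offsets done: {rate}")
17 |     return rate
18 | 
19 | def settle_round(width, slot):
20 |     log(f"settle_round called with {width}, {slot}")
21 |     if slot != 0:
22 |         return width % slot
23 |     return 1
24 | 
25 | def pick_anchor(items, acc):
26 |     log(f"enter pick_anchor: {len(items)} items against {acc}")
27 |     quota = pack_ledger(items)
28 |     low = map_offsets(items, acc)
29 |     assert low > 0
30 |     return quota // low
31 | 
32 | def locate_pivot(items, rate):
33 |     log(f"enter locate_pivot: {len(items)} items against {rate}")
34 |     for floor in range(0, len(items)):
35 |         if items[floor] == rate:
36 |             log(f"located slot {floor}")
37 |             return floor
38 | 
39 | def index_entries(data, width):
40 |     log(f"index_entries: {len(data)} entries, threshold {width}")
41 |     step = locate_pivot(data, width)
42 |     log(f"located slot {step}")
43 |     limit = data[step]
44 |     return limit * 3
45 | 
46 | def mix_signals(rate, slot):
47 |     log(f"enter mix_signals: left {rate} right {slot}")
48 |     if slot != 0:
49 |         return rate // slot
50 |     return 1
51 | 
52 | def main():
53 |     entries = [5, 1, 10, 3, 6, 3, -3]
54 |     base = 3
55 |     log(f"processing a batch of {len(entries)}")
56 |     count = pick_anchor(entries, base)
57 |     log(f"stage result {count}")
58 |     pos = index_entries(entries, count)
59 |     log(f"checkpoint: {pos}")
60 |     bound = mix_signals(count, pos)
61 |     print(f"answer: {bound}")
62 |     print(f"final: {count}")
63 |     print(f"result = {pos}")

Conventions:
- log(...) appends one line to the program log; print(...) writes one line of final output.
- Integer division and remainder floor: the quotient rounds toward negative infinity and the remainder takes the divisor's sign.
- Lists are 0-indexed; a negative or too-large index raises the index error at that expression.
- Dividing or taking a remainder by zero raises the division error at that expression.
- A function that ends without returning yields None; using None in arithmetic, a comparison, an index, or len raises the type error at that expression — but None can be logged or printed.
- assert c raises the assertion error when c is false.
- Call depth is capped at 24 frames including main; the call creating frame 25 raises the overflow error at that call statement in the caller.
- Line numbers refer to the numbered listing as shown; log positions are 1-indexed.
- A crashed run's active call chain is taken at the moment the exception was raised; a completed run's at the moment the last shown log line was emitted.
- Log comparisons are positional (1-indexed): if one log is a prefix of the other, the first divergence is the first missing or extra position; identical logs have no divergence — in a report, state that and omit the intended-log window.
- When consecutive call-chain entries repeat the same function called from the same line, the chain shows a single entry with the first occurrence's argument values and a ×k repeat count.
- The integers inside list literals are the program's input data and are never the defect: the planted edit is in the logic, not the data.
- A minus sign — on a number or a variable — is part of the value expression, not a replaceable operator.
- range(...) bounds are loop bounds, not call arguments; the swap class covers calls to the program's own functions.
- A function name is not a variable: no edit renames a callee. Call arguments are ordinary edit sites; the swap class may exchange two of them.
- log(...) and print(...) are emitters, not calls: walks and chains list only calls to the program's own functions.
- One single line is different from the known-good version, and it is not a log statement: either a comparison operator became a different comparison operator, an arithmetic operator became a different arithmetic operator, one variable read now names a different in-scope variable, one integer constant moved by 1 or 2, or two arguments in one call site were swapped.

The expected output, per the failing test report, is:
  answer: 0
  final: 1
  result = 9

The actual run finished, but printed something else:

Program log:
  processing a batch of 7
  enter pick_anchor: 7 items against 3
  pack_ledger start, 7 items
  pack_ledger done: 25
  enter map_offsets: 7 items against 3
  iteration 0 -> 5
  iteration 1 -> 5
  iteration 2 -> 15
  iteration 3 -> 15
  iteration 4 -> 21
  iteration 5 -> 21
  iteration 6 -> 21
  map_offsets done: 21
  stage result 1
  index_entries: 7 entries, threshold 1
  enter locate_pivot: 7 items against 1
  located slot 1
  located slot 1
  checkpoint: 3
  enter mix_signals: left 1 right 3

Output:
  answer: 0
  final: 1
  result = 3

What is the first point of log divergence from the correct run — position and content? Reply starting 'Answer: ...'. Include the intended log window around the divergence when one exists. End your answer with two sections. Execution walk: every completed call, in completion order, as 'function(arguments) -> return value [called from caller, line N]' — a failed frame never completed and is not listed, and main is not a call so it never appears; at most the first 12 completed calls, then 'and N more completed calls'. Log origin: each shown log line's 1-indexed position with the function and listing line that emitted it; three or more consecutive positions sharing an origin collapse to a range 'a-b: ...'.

Answer: at position 15 the run shows 'index_entries: 7 entries, threshold 1' where the working version logs 'index_entries: 7 entries, threshold 3'.
Intended log window:
  13: map_offsets done: 21
  14: stage result 1
  15: index_entries: 7 entries, threshold 3
  16: enter locate_pivot: 7 items against 3
Execution walk:
  pack_ledger([5, 1, 10, 3, 6, 3, -3]) -> 25  [called from pick_anchor, line 27]
  map_offsets([5, 1, 10, 3, 6, 3, -3], 3) -> 21  [called from pick_anchor, line 28]
  pick_anchor([5, 1, 10, 3, 6, 3, -3], 3) -> 1  [called from main, line 56]
  locate_pivot([5, 1, 10, 3, 6, 3, -3], 1) -> 1  [called from index_entries, line 41]
  index_entries([5, 1, 10, 3, 6, 3, -3], 1) -> 3  [called from main, line 58]
  mix_signals(1, 3) -> 0  [called from main, line 60]
Log origins:
  1: logged in main at line 55
  2: logged in pick_anchor at line 26
  3: logged in pack_ledger at line 2
  4: logged in pack_ledger at line 6
  5: logged in map_offsets at line 10
  6-12: logged in map_offsets at line 15
  13: logged in map_offsets at line 16
  14: logged in main at line 57
  15: logged in index_entries at line 40
  16: logged in locate_pivot at line 33
  17: logged in locate_pivot at line 36
  18: logged in index_entries at line 42
  19: logged in main at line 59
  20: logged in mix_signals at line 47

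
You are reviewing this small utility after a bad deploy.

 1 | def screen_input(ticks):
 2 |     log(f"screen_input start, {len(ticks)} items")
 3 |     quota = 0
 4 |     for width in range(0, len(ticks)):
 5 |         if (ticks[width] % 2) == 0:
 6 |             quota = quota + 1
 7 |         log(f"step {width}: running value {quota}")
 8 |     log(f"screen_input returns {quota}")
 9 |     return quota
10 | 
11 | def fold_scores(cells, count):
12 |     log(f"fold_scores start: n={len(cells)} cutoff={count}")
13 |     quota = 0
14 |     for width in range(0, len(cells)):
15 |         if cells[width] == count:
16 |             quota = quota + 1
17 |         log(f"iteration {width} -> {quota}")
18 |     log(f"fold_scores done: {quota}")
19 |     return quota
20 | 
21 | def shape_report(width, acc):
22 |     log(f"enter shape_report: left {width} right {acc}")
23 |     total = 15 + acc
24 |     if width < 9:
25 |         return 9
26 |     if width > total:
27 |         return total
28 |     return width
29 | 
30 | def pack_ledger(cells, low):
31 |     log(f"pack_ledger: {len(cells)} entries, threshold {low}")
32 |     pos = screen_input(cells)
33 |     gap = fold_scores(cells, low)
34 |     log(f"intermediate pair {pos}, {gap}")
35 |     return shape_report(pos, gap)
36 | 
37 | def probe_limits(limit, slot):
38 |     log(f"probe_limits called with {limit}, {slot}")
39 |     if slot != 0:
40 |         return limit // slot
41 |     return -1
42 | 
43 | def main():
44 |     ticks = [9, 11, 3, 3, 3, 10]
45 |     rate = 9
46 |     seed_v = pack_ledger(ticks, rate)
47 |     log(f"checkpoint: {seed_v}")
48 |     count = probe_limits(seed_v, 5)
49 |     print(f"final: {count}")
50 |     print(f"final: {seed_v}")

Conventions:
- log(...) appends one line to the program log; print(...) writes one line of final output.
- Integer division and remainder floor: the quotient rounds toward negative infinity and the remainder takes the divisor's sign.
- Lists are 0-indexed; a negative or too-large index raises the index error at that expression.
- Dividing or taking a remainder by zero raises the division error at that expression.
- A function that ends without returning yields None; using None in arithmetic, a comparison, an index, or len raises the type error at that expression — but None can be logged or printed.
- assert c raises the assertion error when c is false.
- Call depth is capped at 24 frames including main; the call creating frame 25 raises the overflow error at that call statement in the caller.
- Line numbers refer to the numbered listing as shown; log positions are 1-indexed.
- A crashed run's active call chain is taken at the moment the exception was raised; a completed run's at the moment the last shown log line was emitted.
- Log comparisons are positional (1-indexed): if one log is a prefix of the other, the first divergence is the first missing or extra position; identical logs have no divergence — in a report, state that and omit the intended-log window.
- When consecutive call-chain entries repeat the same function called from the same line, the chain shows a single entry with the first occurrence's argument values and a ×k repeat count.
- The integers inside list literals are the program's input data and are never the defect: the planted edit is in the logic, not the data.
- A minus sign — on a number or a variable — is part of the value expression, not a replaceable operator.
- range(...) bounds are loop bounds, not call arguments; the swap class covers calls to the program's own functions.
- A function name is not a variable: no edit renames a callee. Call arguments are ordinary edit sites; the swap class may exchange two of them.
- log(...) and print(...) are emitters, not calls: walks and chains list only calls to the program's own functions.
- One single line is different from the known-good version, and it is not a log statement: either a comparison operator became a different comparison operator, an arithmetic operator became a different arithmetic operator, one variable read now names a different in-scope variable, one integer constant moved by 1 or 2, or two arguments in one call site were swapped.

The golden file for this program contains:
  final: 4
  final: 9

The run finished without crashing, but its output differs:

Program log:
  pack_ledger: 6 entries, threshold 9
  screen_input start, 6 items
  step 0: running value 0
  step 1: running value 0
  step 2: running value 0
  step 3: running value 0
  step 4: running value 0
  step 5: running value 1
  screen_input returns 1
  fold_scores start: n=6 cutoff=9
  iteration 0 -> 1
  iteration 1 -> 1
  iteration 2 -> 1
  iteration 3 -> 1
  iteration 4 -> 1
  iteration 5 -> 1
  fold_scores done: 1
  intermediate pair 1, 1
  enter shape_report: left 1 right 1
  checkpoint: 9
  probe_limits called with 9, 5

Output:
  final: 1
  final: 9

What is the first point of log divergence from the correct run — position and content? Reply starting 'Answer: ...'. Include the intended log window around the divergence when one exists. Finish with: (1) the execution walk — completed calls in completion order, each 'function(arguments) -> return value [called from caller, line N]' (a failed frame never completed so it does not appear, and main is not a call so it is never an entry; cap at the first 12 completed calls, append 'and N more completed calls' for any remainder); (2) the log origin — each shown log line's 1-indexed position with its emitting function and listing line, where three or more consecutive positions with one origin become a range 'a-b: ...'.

Answer: there is none — every log position agrees.
Execution walk:
  screen_input([9, 11, 3, 3, 3, 10]) -> 1  [called from pack_ledger, line 32]
  fold_scores([9, 11, 3, 3, 3, 10], 9) -> 1  [called from pack_ledger, line 33]
  shape_report(1, 1) -> 9  [called from pack_ledger, line 35]
  pack_ledger([9, 11, 3, 3, 3, 10], 9) -> 9  [called from main, line 46]
  probe_limits(9, 5) -> 1  [called from main, line 48]
Log line origins:
  1: emitted by pack_ledger (line 31)
  2: emitted by screen_input (line 2)
  3-8: emitted by screen_input (line 7)
  9: emitted by screen_input (line 8)
  10: emitted by fold_scores (line 12)
  11-16: emitted by fold_scores (line 17)
  17: emitted by fold_scores (line 18)
  18: emitted by pack_ledger (line 34)
  19: emitted by shape_report (line 22)
  20: emitted by main (line 47)
  21: emitted by probe_limits (line 38)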